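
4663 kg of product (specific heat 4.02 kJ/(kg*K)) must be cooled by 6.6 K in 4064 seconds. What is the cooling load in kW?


Q = m * cp * dT / t
Q = 4663 * 4.02 * 6.6 / 4064
Q = 30.443 kW

30.443


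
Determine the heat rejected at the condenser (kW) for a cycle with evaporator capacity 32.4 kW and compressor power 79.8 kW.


Q_cond = Q_evap + W
Q_cond = 32.4 + 79.8
Q_cond = 112.2 kW

112.2


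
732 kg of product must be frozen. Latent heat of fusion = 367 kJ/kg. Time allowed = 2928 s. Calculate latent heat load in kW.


Q_lat = m * h_fg / t
Q_lat = 732 * 367 / 2928
Q_lat = 91.75 kW

91.75


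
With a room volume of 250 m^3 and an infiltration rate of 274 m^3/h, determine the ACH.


ACH = flow / volume
ACH = 274 / 250
ACH = 1.096

1.096


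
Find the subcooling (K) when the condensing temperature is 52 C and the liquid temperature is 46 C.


Subcooling = T_cond - T_liquid
Subcooling = 52 - 46
Subcooling = 6 K

6


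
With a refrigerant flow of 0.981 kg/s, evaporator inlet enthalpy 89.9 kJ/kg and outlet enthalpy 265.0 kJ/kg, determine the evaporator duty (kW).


dh = 265.0 - 89.9 = 175.1 kJ/kg
Q_evap = m_dot * dh = 0.981 * 175.1
Q_evap = 171.77 kW

171.77


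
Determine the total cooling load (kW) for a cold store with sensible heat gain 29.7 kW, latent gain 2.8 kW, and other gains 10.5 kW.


Q_total = Q_s + Q_l + Q_misc
Q_total = 29.7 + 2.8 + 10.5
Q_total = 43.0 kW

43.0


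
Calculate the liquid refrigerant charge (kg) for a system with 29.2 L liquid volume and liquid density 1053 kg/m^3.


Charge = V * rho / 1000
Charge = 29.2 * 1053 / 1000
Charge = 30.75 kg

30.75


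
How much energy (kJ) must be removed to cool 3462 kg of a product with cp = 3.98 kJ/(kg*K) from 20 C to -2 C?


dT = 20 - (-2) = 22 K
Q = m * cp * dT = 3462 * 3.98 * 22
Q = 303133 kJ

303133


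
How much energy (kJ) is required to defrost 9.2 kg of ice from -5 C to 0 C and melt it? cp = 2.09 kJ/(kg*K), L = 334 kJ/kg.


Sensible heat = cp * dT = 2.09 * 5 = 10.45 kJ/kg
Total per kg = 10.45 + 334 = 344.45 kJ/kg
Q = m * total = 9.2 * 344.45
Q = 3168.9 kJ

3168.9


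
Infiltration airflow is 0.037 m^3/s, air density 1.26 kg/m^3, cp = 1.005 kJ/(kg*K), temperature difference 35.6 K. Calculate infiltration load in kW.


Q = V_dot * rho * cp * dT
Q = 0.037 * 1.26 * 1.005 * 35.6
Q = 1.668 kW

1.668


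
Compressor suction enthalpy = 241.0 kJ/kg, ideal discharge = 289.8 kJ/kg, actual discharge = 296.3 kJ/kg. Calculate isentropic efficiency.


dh_ideal = 289.8 - 241.0 = 48.8 kJ/kg
dh_actual = 296.3 - 241.0 = 55.3 kJ/kg
eta_s = dh_ideal / dh_actual = 48.8 / 55.3
eta_s = 0.8825

0.8825


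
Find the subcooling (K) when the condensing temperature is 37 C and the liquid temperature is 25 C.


Subcooling = T_cond - T_liquid
Subcooling = 37 - 25
Subcooling = 12 K

12


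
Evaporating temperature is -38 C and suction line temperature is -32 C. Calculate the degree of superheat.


Superheat = T_suction - T_evap
Superheat = -32 - (-38)
Superheat = 6 K

6


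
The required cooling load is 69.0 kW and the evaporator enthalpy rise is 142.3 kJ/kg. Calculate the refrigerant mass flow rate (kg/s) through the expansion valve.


m_dot = Q / dh
m_dot = 69.0 / 142.3
m_dot = 0.4849 kg/s

0.4849


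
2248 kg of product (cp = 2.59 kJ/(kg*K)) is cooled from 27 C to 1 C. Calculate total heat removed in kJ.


dT = 27 - (1) = 26 K
Q = m * cp * dT = 2248 * 2.59 * 26
Q = 151380 kJ

151380


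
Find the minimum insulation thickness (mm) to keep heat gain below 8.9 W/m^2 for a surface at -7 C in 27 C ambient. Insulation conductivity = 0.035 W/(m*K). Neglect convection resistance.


dT = 27 - (-7) = 34 K
thickness = k * dT / q_max * 1000
thickness = 0.035 * 34 / 8.9 * 1000
thickness = 133.7 mm

133.7


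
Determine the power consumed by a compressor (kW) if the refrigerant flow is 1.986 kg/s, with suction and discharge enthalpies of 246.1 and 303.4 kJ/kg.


dh = 303.4 - 246.1 = 57.3 kJ/kg
W = m_dot * dh = 1.986 * 57.3 = 113.8 kW

113.8


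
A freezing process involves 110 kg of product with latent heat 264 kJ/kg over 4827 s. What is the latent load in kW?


Q_lat = m * h_fg / t
Q_lat = 110 * 264 / 4827
Q_lat = 6.02 kW

6.02


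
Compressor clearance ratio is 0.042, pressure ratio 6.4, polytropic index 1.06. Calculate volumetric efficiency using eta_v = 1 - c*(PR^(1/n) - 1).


PR^(1/n) = 6.4^(1/1.06) = 5.76165361
eta_v = 1 - 0.042 * (5.76165361 - 1)
eta_v = 0.8

0.8


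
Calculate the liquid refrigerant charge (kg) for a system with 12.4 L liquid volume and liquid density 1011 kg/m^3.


Charge = V * rho / 1000
Charge = 12.4 * 1011 / 1000
Charge = 12.54 kg

12.54


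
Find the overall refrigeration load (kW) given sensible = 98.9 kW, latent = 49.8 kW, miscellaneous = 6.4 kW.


Q_total = Q_s + Q_l + Q_misc
Q_total = 98.9 + 49.8 + 6.4
Q_total = 155.1 kW

155.1


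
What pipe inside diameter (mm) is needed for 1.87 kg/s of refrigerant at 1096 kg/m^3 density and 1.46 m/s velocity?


A = m_dot / (rho * v) = 1.87 / (1096 * 1.46) = 0.001168633137 m^2
d = sqrt(4*A/pi) * 1000
d = 38.6 mm

38.6


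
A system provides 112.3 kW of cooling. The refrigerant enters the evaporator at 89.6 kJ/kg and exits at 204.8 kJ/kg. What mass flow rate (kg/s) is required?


dh = 204.8 - 89.6 = 115.2 kJ/kg
m_dot = Q / dh = 112.3 / 115.2 = 0.9748 kg/s

0.9748


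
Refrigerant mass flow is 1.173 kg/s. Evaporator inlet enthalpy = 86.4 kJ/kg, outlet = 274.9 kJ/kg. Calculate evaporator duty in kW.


dh = 274.9 - 86.4 = 188.5 kJ/kg
Q_evap = m_dot * dh = 1.173 * 188.5
Q_evap = 221.11 kW

221.11


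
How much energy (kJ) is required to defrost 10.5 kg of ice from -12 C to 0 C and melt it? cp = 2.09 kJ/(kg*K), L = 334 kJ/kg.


Sensible heat = cp * dT = 2.09 * 12 = 25.08 kJ/kg
Total per kg = 25.08 + 334 = 359.08 kJ/kg
Q = m * total = 10.5 * 359.08
Q = 3770.3 kJ

3770.3


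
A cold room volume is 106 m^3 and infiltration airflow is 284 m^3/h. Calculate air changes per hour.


ACH = flow / volume
ACH = 284 / 106
ACH = 2.679

2.679


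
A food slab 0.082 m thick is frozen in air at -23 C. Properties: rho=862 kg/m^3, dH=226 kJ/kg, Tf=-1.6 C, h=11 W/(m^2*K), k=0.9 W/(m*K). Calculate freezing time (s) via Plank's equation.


dT = -1.6 - (-23) = 21.4 K
term1 = a/(2h) = 0.082/(2*11) = 0.003727272727
term2 = a^2/(8k) = 0.082^2/(8*0.9) = 0.0009338888889
t = rho*dH*1000/dT * (term1 + term2)
t = 862*226*1000/21.4 * (0.003727272727 + 0.0009338888889)
t = 42432 s

42432


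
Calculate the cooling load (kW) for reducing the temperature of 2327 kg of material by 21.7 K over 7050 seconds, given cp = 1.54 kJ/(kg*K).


Q = m * cp * dT / t
Q = 2327 * 1.54 * 21.7 / 7050
Q = 11.03 kW

11.03


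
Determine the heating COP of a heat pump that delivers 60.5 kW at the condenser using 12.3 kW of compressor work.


COP_hp = Q_cond / W
COP_hp = 60.5 / 12.3
COP_hp = 4.919

4.919


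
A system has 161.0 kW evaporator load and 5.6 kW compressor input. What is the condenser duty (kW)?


Q_cond = Q_evap + W
Q_cond = 161.0 + 5.6
Q_cond = 166.6 kW

166.6


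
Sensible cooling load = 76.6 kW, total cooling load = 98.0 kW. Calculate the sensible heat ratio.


SHR = Q_sensible / Q_total
SHR = 76.6 / 98.0
SHR = 0.782

0.782


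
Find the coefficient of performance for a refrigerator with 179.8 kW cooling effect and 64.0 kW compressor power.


COP = Q_evap / W
COP = 179.8 / 64.0
COP = 2.809

2.809


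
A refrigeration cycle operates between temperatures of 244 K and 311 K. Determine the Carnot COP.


dT = 311 - 244 = 67 K
COP_carnot = T_cold / dT = 244 / 67
COP_carnot = 3.642

3.642


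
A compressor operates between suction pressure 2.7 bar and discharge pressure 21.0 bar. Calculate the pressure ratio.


PR = P_high / P_low
PR = 21.0 / 2.7
PR = 7.778

7.778


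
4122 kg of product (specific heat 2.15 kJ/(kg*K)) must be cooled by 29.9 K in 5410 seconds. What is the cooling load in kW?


Q = m * cp * dT / t
Q = 4122 * 2.15 * 29.9 / 5410
Q = 48.98 kW

48.98


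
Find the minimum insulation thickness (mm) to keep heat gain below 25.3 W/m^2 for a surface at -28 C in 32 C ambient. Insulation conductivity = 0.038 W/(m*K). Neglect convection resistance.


dT = 32 - (-28) = 60 K
thickness = k * dT / q_max * 1000
thickness = 0.038 * 60 / 25.3 * 1000
thickness = 90.1 mm

90.1


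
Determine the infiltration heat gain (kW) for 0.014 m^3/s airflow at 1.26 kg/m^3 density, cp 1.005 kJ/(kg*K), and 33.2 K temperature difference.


Q = V_dot * rho * cp * dT
Q = 0.014 * 1.26 * 1.005 * 33.2
Q = 0.589 kW

0.589


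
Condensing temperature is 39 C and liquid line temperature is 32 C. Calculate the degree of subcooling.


Subcooling = T_cond - T_liquid
Subcooling = 39 - 32
Subcooling = 7 K

7


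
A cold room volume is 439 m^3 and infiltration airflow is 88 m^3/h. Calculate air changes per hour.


ACH = flow / volume
ACH = 88 / 439
ACH = 0.2

0.2


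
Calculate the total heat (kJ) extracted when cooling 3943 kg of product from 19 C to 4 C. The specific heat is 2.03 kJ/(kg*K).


dT = 19 - (4) = 15 K
Q = m * cp * dT = 3943 * 2.03 * 15
Q = 120064 kJ

120064


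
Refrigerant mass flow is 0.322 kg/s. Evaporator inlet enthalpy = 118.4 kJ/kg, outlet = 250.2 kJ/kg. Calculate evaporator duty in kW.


dh = 250.2 - 118.4 = 131.8 kJ/kg
Q_evap = m_dot * dh = 0.322 * 131.8
Q_evap = 42.44 kW

42.44


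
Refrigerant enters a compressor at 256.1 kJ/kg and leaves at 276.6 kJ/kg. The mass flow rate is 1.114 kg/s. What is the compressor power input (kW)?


dh = 276.6 - 256.1 = 20.5 kJ/kg
W = m_dot * dh = 1.114 * 20.5 = 22.84 kW

22.84


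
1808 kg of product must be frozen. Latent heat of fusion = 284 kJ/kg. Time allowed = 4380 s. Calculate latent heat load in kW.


Q_lat = m * h_fg / t
Q_lat = 1808 * 284 / 4380
Q_lat = 117.23 kW

117.23


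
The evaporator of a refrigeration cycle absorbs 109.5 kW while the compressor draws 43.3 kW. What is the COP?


COP = Q_evap / W
COP = 109.5 / 43.3
COP = 2.529

2.529


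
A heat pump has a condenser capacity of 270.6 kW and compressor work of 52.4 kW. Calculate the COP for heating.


COP_hp = Q_cond / W
COP_hp = 270.6 / 52.4
COP_hp = 5.164

5.164


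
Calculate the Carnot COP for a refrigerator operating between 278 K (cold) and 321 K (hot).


dT = 321 - 278 = 43 K
COP_carnot = T_cold / dT = 278 / 43
COP_carnot = 6.465

6.465


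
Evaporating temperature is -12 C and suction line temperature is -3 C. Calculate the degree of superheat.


Superheat = T_suction - T_evap
Superheat = -3 - (-12)
Superheat = 9 K

9


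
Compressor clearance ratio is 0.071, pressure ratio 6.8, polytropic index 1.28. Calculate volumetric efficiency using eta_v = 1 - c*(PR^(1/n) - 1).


PR^(1/n) = 6.8^(1/1.28) = 4.47092709
eta_v = 1 - 0.071 * (4.47092709 - 1)
eta_v = 0.7536

0.7536


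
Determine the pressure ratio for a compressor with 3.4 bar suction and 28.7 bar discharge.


PR = P_high / P_low
PR = 28.7 / 3.4
PR = 8.441

8.441


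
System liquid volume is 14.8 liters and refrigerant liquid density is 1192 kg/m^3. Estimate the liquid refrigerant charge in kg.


Charge = V * rho / 1000
Charge = 14.8 * 1192 / 1000
Charge = 17.64 kg

17.64


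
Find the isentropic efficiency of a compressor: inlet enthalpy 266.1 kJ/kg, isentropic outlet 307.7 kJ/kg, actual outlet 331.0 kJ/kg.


dh_ideal = 307.7 - 266.1 = 41.6 kJ/kg
dh_actual = 331.0 - 266.1 = 64.9 kJ/kg
eta_s = dh_ideal / dh_actual = 41.6 / 64.9
eta_s = 0.641

0.641


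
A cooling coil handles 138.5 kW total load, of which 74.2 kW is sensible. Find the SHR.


SHR = Q_sensible / Q_total
SHR = 74.2 / 138.5
SHR = 0.536

0.536


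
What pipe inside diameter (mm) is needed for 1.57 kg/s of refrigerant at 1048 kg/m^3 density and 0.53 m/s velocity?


A = m_dot / (rho * v) = 1.57 / (1048 * 0.53) = 0.00282658793 m^2
d = sqrt(4*A/pi) * 1000
d = 60.0 mm

60.0


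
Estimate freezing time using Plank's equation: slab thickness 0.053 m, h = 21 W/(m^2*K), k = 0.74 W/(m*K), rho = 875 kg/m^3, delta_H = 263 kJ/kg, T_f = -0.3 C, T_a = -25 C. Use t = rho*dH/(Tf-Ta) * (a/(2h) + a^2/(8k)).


dT = -0.3 - (-25) = 24.7 K
term1 = a/(2h) = 0.053/(2*21) = 0.001261904762
term2 = a^2/(8k) = 0.053^2/(8*0.74) = 0.0004744932432
t = rho*dH*1000/dT * (term1 + term2)
t = 875*263*1000/24.7 * (0.001261904762 + 0.0004744932432)
t = 16178 s

16178


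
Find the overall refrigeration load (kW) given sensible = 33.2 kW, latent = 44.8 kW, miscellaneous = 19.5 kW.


Q_total = Q_s + Q_l + Q_misc
Q_total = 33.2 + 44.8 + 19.5
Q_total = 97.5 kW

97.5


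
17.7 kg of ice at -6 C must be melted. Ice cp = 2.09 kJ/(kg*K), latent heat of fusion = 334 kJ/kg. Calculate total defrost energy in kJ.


Sensible heat = cp * dT = 2.09 * 6 = 12.54 kJ/kg
Total per kg = 12.54 + 334 = 346.54 kJ/kg
Q = m * total = 17.7 * 346.54
Q = 6133.8 kJ

6133.8


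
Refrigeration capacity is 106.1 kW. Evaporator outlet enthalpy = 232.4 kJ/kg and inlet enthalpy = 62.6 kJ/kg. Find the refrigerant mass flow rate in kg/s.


dh = 232.4 - 62.6 = 169.8 kJ/kg
m_dot = Q / dh = 106.1 / 169.8 = 0.6249 kg/s

0.6249


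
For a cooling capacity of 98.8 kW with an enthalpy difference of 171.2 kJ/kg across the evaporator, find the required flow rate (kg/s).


m_dot = Q / dh
m_dot = 98.8 / 171.2
m_dot = 0.5771 kg/s

0.5771


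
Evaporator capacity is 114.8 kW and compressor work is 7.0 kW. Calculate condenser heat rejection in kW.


Q_cond = Q_evap + W
Q_cond = 114.8 + 7.0
Q_cond = 121.8 kW

121.8


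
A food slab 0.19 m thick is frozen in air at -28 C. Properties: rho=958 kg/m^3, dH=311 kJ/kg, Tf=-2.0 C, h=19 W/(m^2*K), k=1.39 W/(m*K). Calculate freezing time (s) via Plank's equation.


dT = -2.0 - (-28) = 26.0 K
term1 = a/(2h) = 0.19/(2*19) = 0.005
term2 = a^2/(8k) = 0.19^2/(8*1.39) = 0.003246402878
t = rho*dH*1000/dT * (term1 + term2)
t = 958*311*1000/26.0 * (0.005 + 0.003246402878)
t = 94497 s

94497


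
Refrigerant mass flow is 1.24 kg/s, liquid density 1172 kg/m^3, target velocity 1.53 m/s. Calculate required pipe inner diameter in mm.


A = m_dot / (rho * v) = 1.24 / (1172 * 1.53) = 0.0006915166522 m^2
d = sqrt(4*A/pi) * 1000
d = 29.7 mm

29.7


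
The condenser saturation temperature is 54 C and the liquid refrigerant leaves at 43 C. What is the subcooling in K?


Subcooling = T_cond - T_liquid
Subcooling = 54 - 43
Subcooling = 11 K

11


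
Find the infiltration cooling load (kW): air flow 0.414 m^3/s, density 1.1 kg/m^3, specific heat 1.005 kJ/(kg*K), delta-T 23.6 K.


Q = V_dot * rho * cp * dT
Q = 0.414 * 1.1 * 1.005 * 23.6
Q = 10.801 kW

10.801


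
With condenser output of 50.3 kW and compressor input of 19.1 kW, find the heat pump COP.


COP_hp = Q_cond / W
COP_hp = 50.3 / 19.1
COP_hp = 2.634

2.634


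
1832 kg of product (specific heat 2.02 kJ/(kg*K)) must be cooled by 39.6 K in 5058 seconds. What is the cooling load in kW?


Q = m * cp * dT / t
Q = 1832 * 2.02 * 39.6 / 5058
Q = 28.973 kW

28.973


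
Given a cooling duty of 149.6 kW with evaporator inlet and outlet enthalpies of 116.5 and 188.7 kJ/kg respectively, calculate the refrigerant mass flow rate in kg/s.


dh = 188.7 - 116.5 = 72.2 kJ/kg
m_dot = Q / dh = 149.6 / 72.2 = 2.072 kg/s

2.072


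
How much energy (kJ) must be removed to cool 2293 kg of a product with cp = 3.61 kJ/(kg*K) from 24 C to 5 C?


dT = 24 - (5) = 19 K
Q = m * cp * dT = 2293 * 3.61 * 19
Q = 157277 kJ

157277


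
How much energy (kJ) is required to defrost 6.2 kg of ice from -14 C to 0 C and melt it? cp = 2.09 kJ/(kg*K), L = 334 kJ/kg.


Sensible heat = cp * dT = 2.09 * 14 = 29.26 kJ/kg
Total per kg = 29.26 + 334 = 363.26 kJ/kg
Q = m * total = 6.2 * 363.26
Q = 2252.2 kJ

2252.2


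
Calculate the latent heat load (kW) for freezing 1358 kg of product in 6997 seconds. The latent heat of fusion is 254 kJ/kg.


Q_lat = m * h_fg / t
Q_lat = 1358 * 254 / 6997
Q_lat = 49.3 kW

49.3


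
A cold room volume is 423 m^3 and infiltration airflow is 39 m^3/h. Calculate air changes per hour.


ACH = flow / volume
ACH = 39 / 423
ACH = 0.092

0.092


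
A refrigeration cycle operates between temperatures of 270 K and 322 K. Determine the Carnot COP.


dT = 322 - 270 = 52 K
COP_carnot = T_cold / dT = 270 / 52
COP_carnot = 5.192

5.192


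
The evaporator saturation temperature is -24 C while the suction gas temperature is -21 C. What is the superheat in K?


Superheat = T_suction - T_evap
Superheat = -21 - (-24)
Superheat = 3 K

3


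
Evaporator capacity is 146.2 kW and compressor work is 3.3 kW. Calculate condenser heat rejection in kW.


Q_cond = Q_evap + W
Q_cond = 146.2 + 3.3
Q_cond = 149.5 kW

149.5


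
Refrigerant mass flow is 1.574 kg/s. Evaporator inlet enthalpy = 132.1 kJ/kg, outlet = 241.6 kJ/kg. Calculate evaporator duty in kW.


dh = 241.6 - 132.1 = 109.5 kJ/kg
Q_evap = m_dot * dh = 1.574 * 109.5
Q_evap = 172.35 kW

172.35


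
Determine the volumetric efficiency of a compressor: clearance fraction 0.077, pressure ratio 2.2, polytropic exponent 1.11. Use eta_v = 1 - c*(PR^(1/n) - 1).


PR^(1/n) = 2.2^(1/1.11) = 2.0346462
eta_v = 1 - 0.077 * (2.0346462 - 1)
eta_v = 0.9203

0.9203


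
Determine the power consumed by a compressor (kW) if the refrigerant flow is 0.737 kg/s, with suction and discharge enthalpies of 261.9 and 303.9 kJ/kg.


dh = 303.9 - 261.9 = 42.0 kJ/kg
W = m_dot * dh = 0.737 * 42.0 = 30.95 kW

30.95


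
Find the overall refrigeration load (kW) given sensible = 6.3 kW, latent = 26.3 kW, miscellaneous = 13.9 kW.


Q_total = Q_s + Q_l + Q_misc
Q_total = 6.3 + 26.3 + 13.9
Q_total = 46.5 kW

46.5


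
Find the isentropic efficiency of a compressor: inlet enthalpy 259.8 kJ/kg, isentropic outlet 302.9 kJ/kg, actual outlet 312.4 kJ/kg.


dh_ideal = 302.9 - 259.8 = 43.1 kJ/kg
dh_actual = 312.4 - 259.8 = 52.6 kJ/kg
eta_s = dh_ideal / dh_actual = 43.1 / 52.6
eta_s = 0.8194

0.8194


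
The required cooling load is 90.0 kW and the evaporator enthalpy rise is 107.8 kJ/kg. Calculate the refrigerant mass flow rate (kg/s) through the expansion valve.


m_dot = Q / dh
m_dot = 90.0 / 107.8
m_dot = 0.8349 kg/s

0.8349


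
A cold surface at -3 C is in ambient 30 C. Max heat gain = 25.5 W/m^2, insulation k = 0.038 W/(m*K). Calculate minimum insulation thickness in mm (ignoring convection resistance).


dT = 30 - (-3) = 33 K
thickness = k * dT / q_max * 1000
thickness = 0.038 * 33 / 25.5 * 1000
thickness = 49.2 mm

49.2


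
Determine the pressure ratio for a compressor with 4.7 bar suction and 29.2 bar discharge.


PR = P_high / P_low
PR = 29.2 / 4.7
PR = 6.213

6.213


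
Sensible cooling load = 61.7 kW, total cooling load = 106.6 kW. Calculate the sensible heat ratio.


SHR = Q_sensible / Q_total
SHR = 61.7 / 106.6
SHR = 0.579

0.579


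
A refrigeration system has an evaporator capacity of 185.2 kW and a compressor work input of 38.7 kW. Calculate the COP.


COP = Q_evap / W
COP = 185.2 / 38.7
COP = 4.786

4.786


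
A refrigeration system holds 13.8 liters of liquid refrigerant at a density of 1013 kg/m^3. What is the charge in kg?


Charge = V * rho / 1000
Charge = 13.8 * 1013 / 1000
Charge = 13.98 kg

13.98


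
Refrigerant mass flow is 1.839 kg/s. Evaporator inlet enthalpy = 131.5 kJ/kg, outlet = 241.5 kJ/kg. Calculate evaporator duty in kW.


dh = 241.5 - 131.5 = 110.0 kJ/kg
Q_evap = m_dot * dh = 1.839 * 110.0
Q_evap = 202.29 kW

202.29


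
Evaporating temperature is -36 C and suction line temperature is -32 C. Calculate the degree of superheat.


Superheat = T_suction - T_evap
Superheat = -32 - (-36)
Superheat = 4 K

4


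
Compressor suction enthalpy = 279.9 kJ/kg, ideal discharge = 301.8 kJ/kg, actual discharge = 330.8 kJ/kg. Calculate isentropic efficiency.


dh_ideal = 301.8 - 279.9 = 21.9 kJ/kg
dh_actual = 330.8 - 279.9 = 50.9 kJ/kg
eta_s = dh_ideal / dh_actual = 21.9 / 50.9
eta_s = 0.4303

0.4303


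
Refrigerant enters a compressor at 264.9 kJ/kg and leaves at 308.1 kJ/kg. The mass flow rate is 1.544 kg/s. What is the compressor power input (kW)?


dh = 308.1 - 264.9 = 43.2 kJ/kg
W = m_dot * dh = 1.544 * 43.2 = 66.7 kW

66.7


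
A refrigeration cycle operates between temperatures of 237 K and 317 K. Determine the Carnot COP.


dT = 317 - 237 = 80 K
COP_carnot = T_cold / dT = 237 / 80
COP_carnot = 2.963

2.963


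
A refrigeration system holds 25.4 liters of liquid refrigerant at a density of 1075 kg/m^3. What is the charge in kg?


Charge = V * rho / 1000
Charge = 25.4 * 1075 / 1000
Charge = 27.31 kg

27.31


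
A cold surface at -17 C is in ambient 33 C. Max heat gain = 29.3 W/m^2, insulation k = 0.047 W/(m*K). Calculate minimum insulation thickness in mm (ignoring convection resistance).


dT = 33 - (-17) = 50 K
thickness = k * dT / q_max * 1000
thickness = 0.047 * 50 / 29.3 * 1000
thickness = 80.2 mm

80.2


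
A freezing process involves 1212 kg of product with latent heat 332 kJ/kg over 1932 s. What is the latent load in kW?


Q_lat = m * h_fg / t
Q_lat = 1212 * 332 / 1932
Q_lat = 208.27 kW

208.27


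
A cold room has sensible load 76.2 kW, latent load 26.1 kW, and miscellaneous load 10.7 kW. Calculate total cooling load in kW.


Q_total = Q_s + Q_l + Q_misc
Q_total = 76.2 + 26.1 + 10.7
Q_total = 113.0 kW

113.0


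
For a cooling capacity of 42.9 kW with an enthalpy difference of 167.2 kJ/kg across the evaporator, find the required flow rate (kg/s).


m_dot = Q / dh
m_dot = 42.9 / 167.2
m_dot = 0.2566 kg/s

0.2566


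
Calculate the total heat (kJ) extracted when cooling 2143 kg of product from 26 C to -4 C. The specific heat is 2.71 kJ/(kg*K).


dT = 26 - (-4) = 30 K
Q = m * cp * dT = 2143 * 2.71 * 30
Q = 174226 kJ

174226


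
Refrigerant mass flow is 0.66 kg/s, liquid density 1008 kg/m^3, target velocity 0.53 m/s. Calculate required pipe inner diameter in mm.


A = m_dot / (rho * v) = 0.66 / (1008 * 0.53) = 0.00123539982 m^2
d = sqrt(4*A/pi) * 1000
d = 39.7 mm

39.7


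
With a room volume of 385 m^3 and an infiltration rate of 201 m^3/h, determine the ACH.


ACH = flow / volume
ACH = 201 / 385
ACH = 0.522

0.522


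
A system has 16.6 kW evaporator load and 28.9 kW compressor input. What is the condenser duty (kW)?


Q_cond = Q_evap + W
Q_cond = 16.6 + 28.9
Q_cond = 45.5 kW

45.5


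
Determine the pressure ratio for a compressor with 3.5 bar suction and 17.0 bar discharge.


PR = P_high / P_low
PR = 17.0 / 3.5
PR = 4.857

4.857


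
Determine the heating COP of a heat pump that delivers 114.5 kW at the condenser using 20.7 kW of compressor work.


COP_hp = Q_cond / W
COP_hp = 114.5 / 20.7
COP_hp = 5.531

5.531


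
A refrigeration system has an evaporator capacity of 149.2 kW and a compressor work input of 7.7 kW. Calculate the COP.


COP = Q_evap / W
COP = 149.2 / 7.7
COP = 19.377

19.377


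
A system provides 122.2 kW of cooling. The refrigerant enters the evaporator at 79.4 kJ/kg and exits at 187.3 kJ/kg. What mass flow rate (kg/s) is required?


dh = 187.3 - 79.4 = 107.9 kJ/kg
m_dot = Q / dh = 122.2 / 107.9 = 1.1325 kg/s

1.1325


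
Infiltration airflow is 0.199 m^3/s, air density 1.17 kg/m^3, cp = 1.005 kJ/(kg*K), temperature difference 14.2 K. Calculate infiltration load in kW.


Q = V_dot * rho * cp * dT
Q = 0.199 * 1.17 * 1.005 * 14.2
Q = 3.323 kW

3.323


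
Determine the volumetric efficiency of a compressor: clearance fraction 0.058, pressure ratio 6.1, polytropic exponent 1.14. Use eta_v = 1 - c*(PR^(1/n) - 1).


PR^(1/n) = 6.1^(1/1.14) = 4.88523905
eta_v = 1 - 0.058 * (4.88523905 - 1)
eta_v = 0.7747

0.7747


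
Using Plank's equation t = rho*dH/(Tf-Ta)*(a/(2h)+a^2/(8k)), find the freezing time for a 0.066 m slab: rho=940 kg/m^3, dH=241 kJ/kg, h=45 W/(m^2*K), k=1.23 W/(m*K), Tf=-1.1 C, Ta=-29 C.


dT = -1.1 - (-29) = 27.9 K
term1 = a/(2h) = 0.066/(2*45) = 0.0007333333333
term2 = a^2/(8k) = 0.066^2/(8*1.23) = 0.0004426829268
t = rho*dH*1000/dT * (term1 + term2)
t = 940*241*1000/27.9 * (0.0007333333333 + 0.0004426829268)
t = 9549 s

9549


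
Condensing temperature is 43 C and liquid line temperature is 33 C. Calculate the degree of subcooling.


Subcooling = T_cond - T_liquid
Subcooling = 43 - 33
Subcooling = 10 K

10


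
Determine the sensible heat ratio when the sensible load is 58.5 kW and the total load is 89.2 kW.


SHR = Q_sensible / Q_total
SHR = 58.5 / 89.2
SHR = 0.656

0.656


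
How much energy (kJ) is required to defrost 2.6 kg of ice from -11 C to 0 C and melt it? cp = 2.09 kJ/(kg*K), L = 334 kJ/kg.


Sensible heat = cp * dT = 2.09 * 11 = 22.99 kJ/kg
Total per kg = 22.99 + 334 = 356.99 kJ/kg
Q = m * total = 2.6 * 356.99
Q = 928.2 kJ

928.2


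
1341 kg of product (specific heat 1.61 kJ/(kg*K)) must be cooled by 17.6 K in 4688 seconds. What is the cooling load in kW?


Q = m * cp * dT / t
Q = 1341 * 1.61 * 17.6 / 4688
Q = 8.105 kW

8.105


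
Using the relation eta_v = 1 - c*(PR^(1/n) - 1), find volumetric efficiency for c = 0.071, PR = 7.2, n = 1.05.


PR^(1/n) = 7.2^(1/1.05) = 6.5540106
eta_v = 1 - 0.071 * (6.5540106 - 1)
eta_v = 0.6057

0.6057


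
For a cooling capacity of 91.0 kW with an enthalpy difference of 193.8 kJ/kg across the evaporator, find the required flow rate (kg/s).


m_dot = Q / dh
m_dot = 91.0 / 193.8
m_dot = 0.4696 kg/s

0.4696


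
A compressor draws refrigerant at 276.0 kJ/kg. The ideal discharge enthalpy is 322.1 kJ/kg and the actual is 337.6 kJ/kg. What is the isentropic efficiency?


dh_ideal = 322.1 - 276.0 = 46.1 kJ/kg
dh_actual = 337.6 - 276.0 = 61.6 kJ/kg
eta_s = dh_ideal / dh_actual = 46.1 / 61.6
eta_s = 0.7484

0.7484


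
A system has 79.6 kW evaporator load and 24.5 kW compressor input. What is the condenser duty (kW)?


Q_cond = Q_evap + W
Q_cond = 79.6 + 24.5
Q_cond = 104.1 kW

104.1


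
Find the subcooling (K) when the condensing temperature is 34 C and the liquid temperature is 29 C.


Subcooling = T_cond - T_liquid
Subcooling = 34 - 29
Subcooling = 5 K

5


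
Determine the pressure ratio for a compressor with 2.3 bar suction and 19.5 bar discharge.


PR = P_high / P_low
PR = 19.5 / 2.3
PR = 8.478

8.478


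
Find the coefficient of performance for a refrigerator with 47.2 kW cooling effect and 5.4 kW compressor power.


COP = Q_evap / W
COP = 47.2 / 5.4
COP = 8.741

8.741


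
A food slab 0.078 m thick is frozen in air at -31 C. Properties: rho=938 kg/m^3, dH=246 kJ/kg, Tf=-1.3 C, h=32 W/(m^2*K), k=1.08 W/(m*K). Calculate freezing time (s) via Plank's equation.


dT = -1.3 - (-31) = 29.7 K
term1 = a/(2h) = 0.078/(2*32) = 0.00121875
term2 = a^2/(8k) = 0.078^2/(8*1.08) = 0.0007041666667
t = rho*dH*1000/dT * (term1 + term2)
t = 938*246*1000/29.7 * (0.00121875 + 0.0007041666667)
t = 14940 s

14940


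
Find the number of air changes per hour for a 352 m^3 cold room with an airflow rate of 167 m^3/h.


ACH = flow / volume
ACH = 167 / 352
ACH = 0.474

0.474


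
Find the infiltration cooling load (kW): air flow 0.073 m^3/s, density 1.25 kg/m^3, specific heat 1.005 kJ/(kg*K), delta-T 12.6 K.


Q = V_dot * rho * cp * dT
Q = 0.073 * 1.25 * 1.005 * 12.6
Q = 1.155 kW

1.155


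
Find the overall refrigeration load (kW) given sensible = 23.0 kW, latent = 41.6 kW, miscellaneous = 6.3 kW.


Q_total = Q_s + Q_l + Q_misc
Q_total = 23.0 + 41.6 + 6.3
Q_total = 70.9 kW

70.9


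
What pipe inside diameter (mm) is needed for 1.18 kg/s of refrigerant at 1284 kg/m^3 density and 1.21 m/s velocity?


A = m_dot / (rho * v) = 1.18 / (1284 * 1.21) = 0.0007595067068 m^2
d = sqrt(4*A/pi) * 1000
d = 31.1 mm

31.1


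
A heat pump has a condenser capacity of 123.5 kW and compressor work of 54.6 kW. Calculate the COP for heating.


COP_hp = Q_cond / W
COP_hp = 123.5 / 54.6
COP_hp = 2.262

2.262


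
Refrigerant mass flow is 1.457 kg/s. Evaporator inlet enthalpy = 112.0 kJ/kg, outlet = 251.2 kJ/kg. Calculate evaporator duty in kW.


dh = 251.2 - 112.0 = 139.2 kJ/kg
Q_evap = m_dot * dh = 1.457 * 139.2
Q_evap = 202.81 kW

202.81


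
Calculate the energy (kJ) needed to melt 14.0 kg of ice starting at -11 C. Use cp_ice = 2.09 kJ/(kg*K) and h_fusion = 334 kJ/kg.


Sensible heat = cp * dT = 2.09 * 11 = 22.99 kJ/kg
Total per kg = 22.99 + 334 = 356.99 kJ/kg
Q = m * total = 14.0 * 356.99
Q = 4997.9 kJ

4997.9


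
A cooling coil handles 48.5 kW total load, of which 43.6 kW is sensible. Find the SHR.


SHR = Q_sensible / Q_total
SHR = 43.6 / 48.5
SHR = 0.899

0.899


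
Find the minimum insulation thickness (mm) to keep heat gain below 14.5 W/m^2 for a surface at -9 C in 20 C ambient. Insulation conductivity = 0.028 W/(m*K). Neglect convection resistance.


dT = 20 - (-9) = 29 K
thickness = k * dT / q_max * 1000
thickness = 0.028 * 29 / 14.5 * 1000
thickness = 56.0 mm

56.0


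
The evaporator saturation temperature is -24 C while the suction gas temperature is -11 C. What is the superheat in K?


Superheat = T_suction - T_evap
Superheat = -11 - (-24)
Superheat = 13 K

13


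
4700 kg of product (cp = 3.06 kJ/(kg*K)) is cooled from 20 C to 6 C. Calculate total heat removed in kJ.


dT = 20 - (6) = 14 K
Q = m * cp * dT = 4700 * 3.06 * 14
Q = 201348 kJ

201348


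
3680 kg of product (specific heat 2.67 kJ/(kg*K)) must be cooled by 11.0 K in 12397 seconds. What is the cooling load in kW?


Q = m * cp * dT / t
Q = 3680 * 2.67 * 11.0 / 12397
Q = 8.718 kW

8.718


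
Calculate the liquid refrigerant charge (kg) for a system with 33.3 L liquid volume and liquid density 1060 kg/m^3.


Charge = V * rho / 1000
Charge = 33.3 * 1060 / 1000
Charge = 35.3 kg

35.3


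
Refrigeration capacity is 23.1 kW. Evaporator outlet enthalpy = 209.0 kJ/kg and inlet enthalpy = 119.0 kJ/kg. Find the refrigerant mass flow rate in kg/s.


dh = 209.0 - 119.0 = 90.0 kJ/kg
m_dot = Q / dh = 23.1 / 90.0 = 0.2567 kg/s

0.2567


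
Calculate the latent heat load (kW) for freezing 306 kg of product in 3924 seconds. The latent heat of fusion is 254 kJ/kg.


Q_lat = m * h_fg / t
Q_lat = 306 * 254 / 3924
Q_lat = 19.81 kW

19.81


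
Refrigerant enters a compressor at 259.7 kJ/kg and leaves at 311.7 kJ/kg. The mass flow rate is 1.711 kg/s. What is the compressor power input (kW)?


dh = 311.7 - 259.7 = 52.0 kJ/kg
W = m_dot * dh = 1.711 * 52.0 = 88.97 kW

88.97


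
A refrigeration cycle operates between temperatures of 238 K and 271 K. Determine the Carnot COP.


dT = 271 - 238 = 33 K
COP_carnot = T_cold / dT = 238 / 33
COP_carnot = 7.212

7.212


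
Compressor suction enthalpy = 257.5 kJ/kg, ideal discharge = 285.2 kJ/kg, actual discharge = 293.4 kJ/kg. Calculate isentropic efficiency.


dh_ideal = 285.2 - 257.5 = 27.7 kJ/kg
dh_actual = 293.4 - 257.5 = 35.9 kJ/kg
eta_s = dh_ideal / dh_actual = 27.7 / 35.9
eta_s = 0.7716

0.7716


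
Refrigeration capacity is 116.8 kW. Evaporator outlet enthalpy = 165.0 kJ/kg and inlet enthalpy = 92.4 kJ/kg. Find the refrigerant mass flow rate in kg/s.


dh = 165.0 - 92.4 = 72.6 kJ/kg
m_dot = Q / dh = 116.8 / 72.6 = 1.6088 kg/s

1.6088


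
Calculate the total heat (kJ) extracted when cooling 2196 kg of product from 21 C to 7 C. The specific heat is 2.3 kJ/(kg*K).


dT = 21 - (7) = 14 K
Q = m * cp * dT = 2196 * 2.3 * 14
Q = 70711 kJ

70711


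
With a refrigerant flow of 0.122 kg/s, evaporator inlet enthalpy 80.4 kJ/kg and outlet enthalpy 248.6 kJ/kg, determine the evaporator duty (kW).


dh = 248.6 - 80.4 = 168.2 kJ/kg
Q_evap = m_dot * dh = 0.122 * 168.2
Q_evap = 20.52 kW

20.52


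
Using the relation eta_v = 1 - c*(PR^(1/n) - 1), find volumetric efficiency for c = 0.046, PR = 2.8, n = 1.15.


PR^(1/n) = 2.8^(1/1.15) = 2.44812208
eta_v = 1 - 0.046 * (2.44812208 - 1)
eta_v = 0.9334

0.9334


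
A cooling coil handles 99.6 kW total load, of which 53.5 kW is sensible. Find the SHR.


SHR = Q_sensible / Q_total
SHR = 53.5 / 99.6
SHR = 0.537

0.537


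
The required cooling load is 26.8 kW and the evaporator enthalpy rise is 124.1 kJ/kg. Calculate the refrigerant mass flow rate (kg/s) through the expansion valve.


m_dot = Q / dh
m_dot = 26.8 / 124.1
m_dot = 0.216 kg/s

0.216


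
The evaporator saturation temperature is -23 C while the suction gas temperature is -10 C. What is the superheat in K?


Superheat = T_suction - T_evap
Superheat = -10 - (-23)
Superheat = 13 K

13


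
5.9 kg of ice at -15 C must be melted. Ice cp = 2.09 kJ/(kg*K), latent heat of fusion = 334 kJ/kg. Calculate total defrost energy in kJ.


Sensible heat = cp * dT = 2.09 * 15 = 31.35 kJ/kg
Total per kg = 31.35 + 334 = 365.35 kJ/kg
Q = m * total = 5.9 * 365.35
Q = 2155.6 kJ

2155.6


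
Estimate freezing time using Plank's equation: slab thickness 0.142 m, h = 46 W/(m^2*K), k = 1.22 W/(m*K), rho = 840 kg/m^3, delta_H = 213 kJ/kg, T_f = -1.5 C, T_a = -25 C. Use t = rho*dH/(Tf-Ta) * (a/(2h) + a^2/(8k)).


dT = -1.5 - (-25) = 23.5 K
term1 = a/(2h) = 0.142/(2*46) = 0.001543478261
term2 = a^2/(8k) = 0.142^2/(8*1.22) = 0.002065983607
t = rho*dH*1000/dT * (term1 + term2)
t = 840*213*1000/23.5 * (0.001543478261 + 0.002065983607)
t = 27481 s

27481


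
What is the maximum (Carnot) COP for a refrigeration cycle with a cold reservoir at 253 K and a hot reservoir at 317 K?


dT = 317 - 253 = 64 K
COP_carnot = T_cold / dT = 253 / 64
COP_carnot = 3.953

3.953


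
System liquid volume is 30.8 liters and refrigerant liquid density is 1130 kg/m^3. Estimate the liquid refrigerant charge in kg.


Charge = V * rho / 1000
Charge = 30.8 * 1130 / 1000
Charge = 34.8 kg

34.8


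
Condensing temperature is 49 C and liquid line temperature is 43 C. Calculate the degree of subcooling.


Subcooling = T_cond - T_liquid
Subcooling = 49 - 43
Subcooling = 6 K

6


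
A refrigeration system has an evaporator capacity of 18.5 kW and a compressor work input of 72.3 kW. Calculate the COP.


COP = Q_evap / W
COP = 18.5 / 72.3
COP = 0.256

0.256


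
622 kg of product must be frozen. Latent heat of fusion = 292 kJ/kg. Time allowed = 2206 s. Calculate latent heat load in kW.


Q_lat = m * h_fg / t
Q_lat = 622 * 292 / 2206
Q_lat = 82.33 kW

82.33


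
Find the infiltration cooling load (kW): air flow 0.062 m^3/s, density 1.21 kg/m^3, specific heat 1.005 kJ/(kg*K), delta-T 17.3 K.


Q = V_dot * rho * cp * dT
Q = 0.062 * 1.21 * 1.005 * 17.3
Q = 1.304 kW

1.304


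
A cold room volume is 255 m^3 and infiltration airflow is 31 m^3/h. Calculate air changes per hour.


ACH = flow / volume
ACH = 31 / 255
ACH = 0.122

0.122


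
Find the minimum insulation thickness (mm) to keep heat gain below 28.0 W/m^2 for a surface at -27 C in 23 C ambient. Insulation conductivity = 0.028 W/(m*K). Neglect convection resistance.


dT = 23 - (-27) = 50 K
thickness = k * dT / q_max * 1000
thickness = 0.028 * 50 / 28.0 * 1000
thickness = 50.0 mm

50.0


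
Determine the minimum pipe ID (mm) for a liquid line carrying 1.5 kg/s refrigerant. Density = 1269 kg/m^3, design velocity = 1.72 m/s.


A = m_dot / (rho * v) = 1.5 / (1269 * 1.72) = 0.0006872285447 m^2
d = sqrt(4*A/pi) * 1000
d = 29.6 mm

29.6


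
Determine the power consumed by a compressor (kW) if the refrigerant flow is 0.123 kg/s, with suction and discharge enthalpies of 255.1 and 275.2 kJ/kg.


dh = 275.2 - 255.1 = 20.1 kJ/kg
W = m_dot * dh = 0.123 * 20.1 = 2.47 kW

2.47


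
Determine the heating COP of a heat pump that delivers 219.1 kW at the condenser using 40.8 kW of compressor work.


COP_hp = Q_cond / W
COP_hp = 219.1 / 40.8
COP_hp = 5.37

5.37


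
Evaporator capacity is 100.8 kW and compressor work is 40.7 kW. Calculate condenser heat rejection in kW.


Q_cond = Q_evap + W
Q_cond = 100.8 + 40.7
Q_cond = 141.5 kW

141.5


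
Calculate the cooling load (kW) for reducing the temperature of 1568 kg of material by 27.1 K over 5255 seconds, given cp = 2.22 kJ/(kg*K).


Q = m * cp * dT / t
Q = 1568 * 2.22 * 27.1 / 5255
Q = 17.951 kW

17.951


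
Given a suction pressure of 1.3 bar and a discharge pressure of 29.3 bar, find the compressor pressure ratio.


PR = P_high / P_low
PR = 29.3 / 1.3
PR = 22.538

22.538


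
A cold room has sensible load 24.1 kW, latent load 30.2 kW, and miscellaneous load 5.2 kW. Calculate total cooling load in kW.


Q_total = Q_s + Q_l + Q_misc
Q_total = 24.1 + 30.2 + 5.2
Q_total = 59.5 kW

59.5


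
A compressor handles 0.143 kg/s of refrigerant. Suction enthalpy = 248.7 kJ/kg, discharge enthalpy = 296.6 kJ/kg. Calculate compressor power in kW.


dh = 296.6 - 248.7 = 47.9 kJ/kg
W = m_dot * dh = 0.143 * 47.9 = 6.85 kW

6.85


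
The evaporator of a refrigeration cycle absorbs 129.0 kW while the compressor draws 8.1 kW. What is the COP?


COP = Q_evap / W
COP = 129.0 / 8.1
COP = 15.926

15.926


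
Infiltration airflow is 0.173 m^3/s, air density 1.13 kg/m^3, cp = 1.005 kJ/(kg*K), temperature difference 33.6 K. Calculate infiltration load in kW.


Q = V_dot * rho * cp * dT
Q = 0.173 * 1.13 * 1.005 * 33.6
Q = 6.601 kW

6.601


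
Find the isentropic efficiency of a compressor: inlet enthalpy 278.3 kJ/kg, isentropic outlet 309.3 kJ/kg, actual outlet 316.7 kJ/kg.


dh_ideal = 309.3 - 278.3 = 31.0 kJ/kg
dh_actual = 316.7 - 278.3 = 38.4 kJ/kg
eta_s = dh_ideal / dh_actual = 31.0 / 38.4
eta_s = 0.8073

0.8073


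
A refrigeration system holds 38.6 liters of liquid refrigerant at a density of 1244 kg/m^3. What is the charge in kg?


Charge = V * rho / 1000
Charge = 38.6 * 1244 / 1000
Charge = 48.02 kg

48.02


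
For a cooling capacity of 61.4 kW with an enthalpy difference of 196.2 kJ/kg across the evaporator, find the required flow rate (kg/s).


m_dot = Q / dh
m_dot = 61.4 / 196.2
m_dot = 0.3129 kg/s

0.3129


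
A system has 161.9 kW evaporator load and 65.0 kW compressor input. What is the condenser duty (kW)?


Q_cond = Q_evap + W
Q_cond = 161.9 + 65.0
Q_cond = 226.9 kW

226.9


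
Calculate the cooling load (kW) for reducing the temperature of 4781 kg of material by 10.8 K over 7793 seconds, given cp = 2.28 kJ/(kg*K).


Q = m * cp * dT / t
Q = 4781 * 2.28 * 10.8 / 7793
Q = 15.107 kW

15.107


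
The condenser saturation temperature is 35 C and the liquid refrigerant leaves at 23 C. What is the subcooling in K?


Subcooling = T_cond - T_liquid
Subcooling = 35 - 23
Subcooling = 12 K

12


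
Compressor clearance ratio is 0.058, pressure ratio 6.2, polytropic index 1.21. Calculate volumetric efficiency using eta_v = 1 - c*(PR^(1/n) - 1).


PR^(1/n) = 6.2^(1/1.21) = 4.51719839
eta_v = 1 - 0.058 * (4.51719839 - 1)
eta_v = 0.796

0.796


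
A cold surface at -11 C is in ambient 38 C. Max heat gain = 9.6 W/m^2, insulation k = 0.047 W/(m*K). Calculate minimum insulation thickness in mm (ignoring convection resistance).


dT = 38 - (-11) = 49 K
thickness = k * dT / q_max * 1000
thickness = 0.047 * 49 / 9.6 * 1000
thickness = 239.9 mm

239.9


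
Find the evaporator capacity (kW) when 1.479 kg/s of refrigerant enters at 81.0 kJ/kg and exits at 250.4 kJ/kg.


dh = 250.4 - 81.0 = 169.4 kJ/kg
Q_evap = m_dot * dh = 1.479 * 169.4
Q_evap = 250.54 kW

250.54


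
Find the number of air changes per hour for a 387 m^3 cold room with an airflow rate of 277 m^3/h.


ACH = flow / volume
ACH = 277 / 387
ACH = 0.716

0.716


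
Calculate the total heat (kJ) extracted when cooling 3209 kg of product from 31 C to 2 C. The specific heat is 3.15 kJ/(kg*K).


dT = 31 - (2) = 29 K
Q = m * cp * dT = 3209 * 3.15 * 29
Q = 293142 kJ

293142


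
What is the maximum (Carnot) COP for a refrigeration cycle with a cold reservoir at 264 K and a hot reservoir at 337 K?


dT = 337 - 264 = 73 K
COP_carnot = T_cold / dT = 264 / 73
COP_carnot = 3.616

3.616
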